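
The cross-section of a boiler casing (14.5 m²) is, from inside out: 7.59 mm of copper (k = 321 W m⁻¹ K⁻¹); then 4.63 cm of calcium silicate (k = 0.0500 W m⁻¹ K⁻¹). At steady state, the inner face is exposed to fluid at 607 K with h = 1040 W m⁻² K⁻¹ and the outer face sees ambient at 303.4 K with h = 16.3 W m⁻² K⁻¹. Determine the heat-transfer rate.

Resistance network (inner→outer):
  R_conv,in = 1/(hA) = 1/(1040·14.5) = 6.631×10^-5 K/W
  R_copper = L/(kA) = 0.00759/(321·14.5) = 1.631×10^-6 K/W
  R_calcium silicate = L/(kA) = 0.0463/(0.0500·14.5) = 0.06386 K/W
  R_conv,out = 1/(hA) = 1/(16.3·14.5) = 0.004231 K/W
ΣR = 6.631×10^-5 + 1.631×10^-6 + 0.06386 + 0.004231 = 0.06816 K/W
Q = ΔT/ΣR = (607 K − 303.4 K)/0.06816 = 4450 W

Q = 4.45 kW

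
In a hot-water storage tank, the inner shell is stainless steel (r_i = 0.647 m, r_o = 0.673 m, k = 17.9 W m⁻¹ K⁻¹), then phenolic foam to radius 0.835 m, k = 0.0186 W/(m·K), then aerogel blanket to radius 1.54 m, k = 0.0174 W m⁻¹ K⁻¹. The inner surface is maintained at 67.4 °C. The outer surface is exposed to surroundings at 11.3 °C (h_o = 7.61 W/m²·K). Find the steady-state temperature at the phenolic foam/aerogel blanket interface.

Resistance network (inner→outer):
  R_stainless steel = (1/0.647 − 1/0.673)/(4πk) = 0.05971/(4π·17.9) = 2.655×10^-4 K/W
  R_phenolic foam = (1/0.673 − 1/0.835)/(4πk) = 0.2883/(4π·0.0186) = 1.233 K/W
  R_aerogel blanket = (1/0.835 − 1/1.54)/(4πk) = 0.5483/(4π·0.0174) = 2.507 K/W
  R_conv,out = 1/(4πr²h) = 1/(4π·1.54²·7.61) = 0.004409 K/W
ΣR = 2.655×10^-4 + 1.233 + 2.507 + 0.004409 = 3.745 K/W
Q = ΔT/ΣR = (67.4 °C − 11.3 °C)/3.745 = 14.98 W
From the inner boundary to the phenolic foam/aerogel blanket interface, ΣR_partial = 1.233 K/W.
T_interface = T_in − Q·ΣR_partial = 67.4 °C − (14.98)(1.233) = 48.9 °C

T = 48.9 °C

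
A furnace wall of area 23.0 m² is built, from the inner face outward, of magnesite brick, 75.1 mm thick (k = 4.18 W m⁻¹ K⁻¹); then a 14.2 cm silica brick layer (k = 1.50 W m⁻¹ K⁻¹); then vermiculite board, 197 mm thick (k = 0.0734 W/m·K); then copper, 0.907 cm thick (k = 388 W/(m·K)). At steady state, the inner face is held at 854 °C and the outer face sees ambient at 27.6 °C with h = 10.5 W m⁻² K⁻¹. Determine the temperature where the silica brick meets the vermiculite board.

Resistance network (inner→outer):
  R_magnesite brick = L/(kA) = 0.0751/(4.18·23.0) = 7.812×10^-4 K/W
  R_silica brick = L/(kA) = 0.142/(1.50·23.0) = 0.004116 K/W
  R_vermiculite board = L/(kA) = 0.197/(0.0734·23.0) = 0.1167 K/W
  R_copper = L/(kA) = 0.00907/(388·23.0) = 1.016×10^-6 K/W
  R_conv,out = 1/(hA) = 1/(10.5·23.0) = 0.004141 K/W
ΣR = 7.812×10^-4 + 0.004116 + 0.1167 + 1.016×10^-6 + 0.004141 = 0.1257 K/W
Q = ΔT/ΣR = (854 °C − 27.6 °C)/0.1257 = 6574 W
From the inner boundary to the silica brick/vermiculite board interface, ΣR_partial = 0.004897 K/W.
T_interface = T_in − Q·ΣR_partial = 854 °C − (6574)(0.004897) = 822 °C

T = 822 °C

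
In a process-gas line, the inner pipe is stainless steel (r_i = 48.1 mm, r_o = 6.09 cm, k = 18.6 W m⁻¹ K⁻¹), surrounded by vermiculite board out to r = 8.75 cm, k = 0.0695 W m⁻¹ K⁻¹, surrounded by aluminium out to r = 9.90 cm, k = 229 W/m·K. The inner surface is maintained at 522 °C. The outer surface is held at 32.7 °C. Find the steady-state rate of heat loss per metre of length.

Q' = 588 W/m

Treat each layer as a resistance in series:
  R'_stainless steel = ln(0.0609/0.0481)/(2πk) = 0.2360/(2π·18.6) = 0.002019 m·K/W
  R'_vermiculite board = ln(0.0875/0.0609)/(2πk) = 0.3624/(2π·0.0695) = 0.8299 m·K/W
  R'_aluminium = ln(0.0990/0.0875)/(2πk) = 0.1235/(2π·229) = 8.582×10^-5 m·K/W
ΣR = 0.002019 + 0.8299 + 8.582×10^-5 = 0.8320 m·K/W
Q' = ΔT/ΣR = (522 °C − 32.7 °C)/0.8320 = 588 W/m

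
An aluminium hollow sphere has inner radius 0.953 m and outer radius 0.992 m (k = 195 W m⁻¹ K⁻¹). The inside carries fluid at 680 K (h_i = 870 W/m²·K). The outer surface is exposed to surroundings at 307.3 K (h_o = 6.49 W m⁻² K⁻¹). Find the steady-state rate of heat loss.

Q = 29600 W

Treat each layer as a resistance in series:
  R_conv,in = 1/(4πr²h) = 1/(4π·0.953²·870) = 1.007×10^-4 K/W
  R_aluminium = (1/0.953 − 1/0.992)/(4πk) = 0.04125/(4π·195) = 1.684×10^-5 K/W
  R_conv,out = 1/(4πr²h) = 1/(4π·0.992²·6.49) = 0.01246 K/W
ΣR = 1.007×10^-4 + 1.684×10^-5 + 0.01246 = 0.01258 K/W
Q = ΔT/ΣR = (680 K − 307.3 K)/0.01258 = 29600 W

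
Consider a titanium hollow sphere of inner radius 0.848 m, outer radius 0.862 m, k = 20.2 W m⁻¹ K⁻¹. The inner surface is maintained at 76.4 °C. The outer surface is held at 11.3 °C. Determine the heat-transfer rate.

Q = 4πk·ΔT/(1/r₁ − 1/r₂) = 4π × 20.2 × 65.1 / (1/0.848 − 1/0.862) = 8.63×10^5 W

Q = 863 kW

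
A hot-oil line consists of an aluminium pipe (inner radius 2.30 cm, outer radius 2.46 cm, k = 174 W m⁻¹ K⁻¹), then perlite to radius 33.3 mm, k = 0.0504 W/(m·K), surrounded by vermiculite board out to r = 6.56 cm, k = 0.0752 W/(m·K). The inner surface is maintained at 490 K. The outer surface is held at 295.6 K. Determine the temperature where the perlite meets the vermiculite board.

T = 412 K

Series thermal resistances, inner to outer:
  R'_aluminium = ln(0.0246/0.0230)/(2πk) = 0.06725/(2π·174) = 6.151×10^-5 m·K/W
  R'_perlite = ln(0.0333/0.0246)/(2πk) = 0.3028/(2π·0.0504) = 0.9562 m·K/W
  R'_vermiculite board = ln(0.0656/0.0333)/(2πk) = 0.6780/(2π·0.0752) = 1.435 m·K/W
ΣR = 6.151×10^-5 + 0.9562 + 1.435 = 2.391 m·K/W
Q' = ΔT/ΣR = (490 K − 295.6 K)/2.391 = 81.30 W/m
From the inner boundary to the perlite/vermiculite board interface, ΣR_partial = 0.9563 m·K/W.
T_interface = T_in − Q'·ΣR_partial = 490 K − (81.30)(0.9563) = 412 K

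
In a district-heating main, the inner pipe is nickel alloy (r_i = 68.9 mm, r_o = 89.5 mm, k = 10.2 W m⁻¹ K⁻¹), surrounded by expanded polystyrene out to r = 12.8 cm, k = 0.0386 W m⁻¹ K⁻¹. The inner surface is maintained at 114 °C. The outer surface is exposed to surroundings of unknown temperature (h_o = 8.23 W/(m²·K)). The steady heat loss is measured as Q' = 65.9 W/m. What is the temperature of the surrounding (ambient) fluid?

Series resistances:
  R'_nickel alloy = ln(0.0895/0.0689)/(2πk) = 0.2616/(2π·10.2) = 0.004082 m·K/W
  R'_expanded polystyrene = ln(0.128/0.0895)/(2πk) = 0.3578/(2π·0.0386) = 1.475 m·K/W
  R'_conv,out = 1/(2πr h) = 1/(2π·0.128·8.23) = 0.1511 m·K/W
ΣR = 1.630 m·K/W
ΔT = Q'·ΣR = 65.9 × 1.630 = 107.4 K
Heat flows outward, so T_out = T_in − ΔT = 114 − 107.4 = 6.6 °C

T_out = 6.6 °C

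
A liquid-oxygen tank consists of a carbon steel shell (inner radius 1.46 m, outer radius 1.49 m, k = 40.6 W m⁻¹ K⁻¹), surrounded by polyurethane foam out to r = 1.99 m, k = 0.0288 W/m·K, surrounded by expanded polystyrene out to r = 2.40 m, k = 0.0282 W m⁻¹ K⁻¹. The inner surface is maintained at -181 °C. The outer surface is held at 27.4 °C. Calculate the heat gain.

Resistance network (inner→outer):
  R_carbon steel = (1/1.46 − 1/1.49)/(4πk) = 0.01379/(4π·40.6) = 2.703×10^-5 K/W
  R_polyurethane foam = (1/1.49 − 1/1.99)/(4πk) = 0.1686/(4π·0.0288) = 0.4659 K/W
  R_expanded polystyrene = (1/1.99 − 1/2.40)/(4πk) = 0.08585/(4π·0.0282) = 0.2422 K/W
ΣR = 2.703×10^-5 + 0.4659 + 0.2422 = 0.7081 K/W
Q = ΔT/ΣR = (-181 °C − 27.4 °C)/0.7081 = -294 W
(Negative Q ⇒ heat flows inward; heat gain = 294 W.)

Q = 294 W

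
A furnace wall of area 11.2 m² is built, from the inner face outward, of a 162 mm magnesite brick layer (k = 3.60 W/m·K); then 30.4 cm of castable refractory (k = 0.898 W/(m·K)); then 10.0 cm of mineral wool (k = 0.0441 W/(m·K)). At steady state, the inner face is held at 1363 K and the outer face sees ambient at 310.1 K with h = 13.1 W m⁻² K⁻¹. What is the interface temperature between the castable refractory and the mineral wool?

Treat each layer as a resistance in series:
  R_magnesite brick = L/(kA) = 0.162/(3.60·11.2) = 0.004018 K/W
  R_castable refractory = L/(kA) = 0.304/(0.898·11.2) = 0.03023 K/W
  R_mineral wool = L/(kA) = 0.100/(0.0441·11.2) = 0.2025 K/W
  R_conv,out = 1/(hA) = 1/(13.1·11.2) = 0.006816 K/W
ΣR = 0.004018 + 0.03023 + 0.2025 + 0.006816 = 0.2436 K/W
Q = ΔT/ΣR = (1363 K − 310.1 K)/0.2436 = 4322 W
From the inner boundary to the castable refractory/mineral wool interface, ΣR_partial = 0.03425 K/W.
T_interface = T_in − Q·ΣR_partial = 1363 K − (4322)(0.03425) = 1215 K

T = 1215 K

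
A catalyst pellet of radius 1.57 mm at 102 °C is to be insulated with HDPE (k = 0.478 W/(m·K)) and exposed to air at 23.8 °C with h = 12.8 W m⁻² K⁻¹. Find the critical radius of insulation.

r_cr = 7.47 cm

For a sphere, r_cr = 2k_ins/h = 2·0.478/12.8 = 0.0747 m = 7.47 cm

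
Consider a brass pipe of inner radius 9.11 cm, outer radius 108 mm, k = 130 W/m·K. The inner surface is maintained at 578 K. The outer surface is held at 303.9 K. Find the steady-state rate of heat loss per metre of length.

Q' = 1.32×10^6 W/m

Q' = 2πk·ΔT/ln(r₂/r₁) = 2π × 130 × 274.1 / ln(0.108/0.0911) = 1.32×10^6 W/m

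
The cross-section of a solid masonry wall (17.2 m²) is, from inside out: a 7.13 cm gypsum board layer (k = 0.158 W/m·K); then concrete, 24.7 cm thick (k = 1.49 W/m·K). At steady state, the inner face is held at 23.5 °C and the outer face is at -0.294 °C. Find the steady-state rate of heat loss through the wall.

Resistance network (inner→outer):
  R_gypsum board = L/(kA) = 0.0713/(0.158·17.2) = 0.02624 K/W
  R_concrete = L/(kA) = 0.247/(1.49·17.2) = 0.009638 K/W
ΣR = 0.02624 + 0.009638 = 0.03588 K/W
Q = ΔT/ΣR = (23.5 °C − -0.294 °C)/0.03588 = 663 W

Q = 663 W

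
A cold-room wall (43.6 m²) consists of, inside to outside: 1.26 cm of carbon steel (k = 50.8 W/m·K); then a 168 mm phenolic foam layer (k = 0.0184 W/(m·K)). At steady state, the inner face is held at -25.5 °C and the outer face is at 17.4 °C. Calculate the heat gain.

Resistance network (inner→outer):
  R_carbon steel = L/(kA) = 0.0126/(50.8·43.6) = 5.689×10^-6 K/W
  R_phenolic foam = L/(kA) = 0.168/(0.0184·43.6) = 0.2094 K/W
ΣR = 5.689×10^-6 + 0.2094 = 0.2094 K/W
Q = ΔT/ΣR = (-25.5 °C − 17.4 °C)/0.2094 = -205 W
(Negative Q ⇒ heat flows inward; heat gain = 205 W.)

Q = 205 W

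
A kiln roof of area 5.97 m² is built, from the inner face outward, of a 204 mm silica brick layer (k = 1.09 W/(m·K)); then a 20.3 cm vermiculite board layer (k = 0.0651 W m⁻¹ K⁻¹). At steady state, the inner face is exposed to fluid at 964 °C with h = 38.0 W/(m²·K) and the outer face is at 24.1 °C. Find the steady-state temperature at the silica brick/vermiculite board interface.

T = 904 °C

Resistance network (inner→outer):
  R_conv,in = 1/(hA) = 1/(38.0·5.97) = 0.004408 K/W
  R_silica brick = L/(kA) = 0.204/(1.09·5.97) = 0.03135 K/W
  R_vermiculite board = L/(kA) = 0.203/(0.0651·5.97) = 0.5223 K/W
ΣR = 0.004408 + 0.03135 + 0.5223 = 0.5581 K/W
Q = ΔT/ΣR = (964 °C − 24.1 °C)/0.5581 = 1684 W
From the inner boundary to the silica brick/vermiculite board interface, ΣR_partial = 0.03576 K/W.
T_interface = T_in − Q·ΣR_partial = 964 °C − (1684)(0.03576) = 904 °C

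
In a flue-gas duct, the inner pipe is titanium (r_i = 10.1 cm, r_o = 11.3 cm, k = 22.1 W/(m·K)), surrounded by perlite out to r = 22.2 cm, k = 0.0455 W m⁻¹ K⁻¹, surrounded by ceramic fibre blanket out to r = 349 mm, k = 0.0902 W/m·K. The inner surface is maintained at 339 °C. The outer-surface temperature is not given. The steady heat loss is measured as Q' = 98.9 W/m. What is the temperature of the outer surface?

Sum the resistances:
  R'_titanium = ln(0.113/0.101)/(2πk) = 0.1123/(2π·22.1) = 8.085×10^-4 m·K/W
  R'_perlite = ln(0.222/0.113)/(2πk) = 0.6753/(2π·0.0455) = 2.362 m·K/W
  R'_ceramic fibre blanket = ln(0.349/0.222)/(2πk) = 0.4524/(2π·0.0902) = 0.7982 m·K/W
ΣR = 3.161 m·K/W
ΔT = Q'·ΣR = 98.9 × 3.161 = 312.6 K
Heat flows outward, so T_out = T_in − ΔT = 339 − 312.6 = 26.4 °C

T_out = 26.4 °C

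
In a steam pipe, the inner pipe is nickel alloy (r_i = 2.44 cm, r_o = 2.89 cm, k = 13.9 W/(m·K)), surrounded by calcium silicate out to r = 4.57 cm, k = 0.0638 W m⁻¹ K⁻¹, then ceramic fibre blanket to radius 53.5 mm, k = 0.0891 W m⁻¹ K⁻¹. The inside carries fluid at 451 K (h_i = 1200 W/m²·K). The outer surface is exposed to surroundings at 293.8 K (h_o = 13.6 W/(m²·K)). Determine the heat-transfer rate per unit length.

Q' = 95.2 W/m

Series thermal resistances, inner to outer:
  R'_conv,in = 1/(2πr h) = 1/(2π·0.0244·1200) = 0.005436 m·K/W
  R'_nickel alloy = ln(0.0289/0.0244)/(2πk) = 0.1693/(2π·13.9) = 0.001938 m·K/W
  R'_calcium silicate = ln(0.0457/0.0289)/(2πk) = 0.4583/(2π·0.0638) = 1.143 m·K/W
  R'_ceramic fibre blanket = ln(0.0535/0.0457)/(2πk) = 0.1576/(2π·0.0891) = 0.2815 m·K/W
  R'_conv,out = 1/(2πr h) = 1/(2π·0.0535·13.6) = 0.2187 m·K/W
ΣR = 0.005436 + 0.001938 + 1.143 + 0.2815 + 0.2187 = 1.651 m·K/W
Q' = ΔT/ΣR = (451 K − 293.8 K)/1.651 = 95.2 W/m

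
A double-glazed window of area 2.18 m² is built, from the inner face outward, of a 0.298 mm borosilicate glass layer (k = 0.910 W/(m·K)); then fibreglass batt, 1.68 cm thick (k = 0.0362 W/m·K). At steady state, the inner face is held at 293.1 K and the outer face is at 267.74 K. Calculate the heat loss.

Resistance network (inner→outer):
  R_borosilicate glass = L/(kA) = 2.98×10^-4/(0.910·2.18) = 1.502×10^-4 K/W
  R_fibreglass batt = L/(kA) = 0.0168/(0.0362·2.18) = 0.2129 K/W
ΣR = 1.502×10^-4 + 0.2129 = 0.2131 K/W
Q = ΔT/ΣR = (293.1 K − 267.74 K)/0.2131 = 119 W

Q = 119 W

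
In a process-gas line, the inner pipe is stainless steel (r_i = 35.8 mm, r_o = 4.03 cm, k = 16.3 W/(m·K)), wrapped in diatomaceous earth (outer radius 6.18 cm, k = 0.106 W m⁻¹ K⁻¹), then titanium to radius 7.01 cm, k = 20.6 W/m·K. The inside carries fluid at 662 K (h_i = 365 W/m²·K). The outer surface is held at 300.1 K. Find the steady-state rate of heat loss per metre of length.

Treat each layer as a resistance in series:
  R'_conv,in = 1/(2πr h) = 1/(2π·0.0358·365) = 0.01218 m·K/W
  R'_stainless steel = ln(0.0403/0.0358)/(2πk) = 0.1184/(2π·16.3) = 0.001156 m·K/W
  R'_diatomaceous earth = ln(0.0618/0.0403)/(2πk) = 0.4276/(2π·0.106) = 0.6420 m·K/W
  R'_titanium = ln(0.0701/0.0618)/(2πk) = 0.1260/(2π·20.6) = 9.736×10^-4 m·K/W
ΣR = 0.01218 + 0.001156 + 0.6420 + 9.736×10^-4 = 0.6563 m·K/W
Q' = ΔT/ΣR = (662 K − 300.1 K)/0.6563 = 551 W/m

Q' = 551 W/m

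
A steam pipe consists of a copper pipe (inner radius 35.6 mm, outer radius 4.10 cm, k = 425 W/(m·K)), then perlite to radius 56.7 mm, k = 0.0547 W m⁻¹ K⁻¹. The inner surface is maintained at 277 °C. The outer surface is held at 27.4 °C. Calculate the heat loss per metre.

Q' = 265 W/m

Resistance network (inner→outer):
  R'_copper = ln(0.0410/0.0356)/(2πk) = 0.1412/(2π·425) = 5.289×10^-5 m·K/W
  R'_perlite = ln(0.0567/0.0410)/(2πk) = 0.3242/(2π·0.0547) = 0.9433 m·K/W
ΣR = 5.289×10^-5 + 0.9433 = 0.9434 m·K/W
Q' = ΔT/ΣR = (277 °C − 27.4 °C)/0.9434 = 265 W/m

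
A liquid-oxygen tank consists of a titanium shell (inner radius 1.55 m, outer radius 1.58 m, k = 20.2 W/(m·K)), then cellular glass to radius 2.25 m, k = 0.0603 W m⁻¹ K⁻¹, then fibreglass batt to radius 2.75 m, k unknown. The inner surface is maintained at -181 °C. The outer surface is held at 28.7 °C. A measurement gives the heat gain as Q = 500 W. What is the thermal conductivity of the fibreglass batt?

ΣR = ΔT/Q = |-181 − 28.7|/500 = 0.4194 K/W
Known resistances:
  R_titanium = (1/1.55 − 1/1.58)/(4πk) = 0.01225/(4π·20.2) = 4.826×10^-5 K/W
  R_cellular glass = (1/1.58 − 1/2.25)/(4πk) = 0.1885/(4π·0.0603) = 0.2487 K/W
R_fibreglass batt = ΣR − ΣR_known = 0.4194 − 0.2487 = 0.1707 K/W
(1/r₁−1/r₂)/(4πk) = 0.1707 ⇒ k = 0.08081/(4π·0.1707) = 0.0377 W/m·K

k = 0.0377 W/m·K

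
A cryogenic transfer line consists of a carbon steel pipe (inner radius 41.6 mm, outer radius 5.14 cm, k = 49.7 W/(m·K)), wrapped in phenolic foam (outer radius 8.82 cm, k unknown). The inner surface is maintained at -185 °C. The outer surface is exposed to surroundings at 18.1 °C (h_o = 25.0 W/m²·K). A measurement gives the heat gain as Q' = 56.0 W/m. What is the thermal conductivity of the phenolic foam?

ΣR = ΔT/Q' = |-185 − 18.1|/56.0 = 3.627 m·K/W
Known resistances:
  R'_carbon steel = ln(0.0514/0.0416)/(2πk) = 0.2115/(2π·49.7) = 6.774×10^-4 m·K/W
  R'_conv,out = 1/(2πr h) = 1/(2π·0.0882·25.0) = 0.07218 m·K/W
R_phenolic foam = ΣR − ΣR_known = 3.627 − 0.07286 = 3.554 m·K/W
ln(r₂/r₁)/(2πk) = 3.554 ⇒ k = 0.5400/(2π·3.554) = 0.0242 W/m·K

k = 0.0242 W/m·K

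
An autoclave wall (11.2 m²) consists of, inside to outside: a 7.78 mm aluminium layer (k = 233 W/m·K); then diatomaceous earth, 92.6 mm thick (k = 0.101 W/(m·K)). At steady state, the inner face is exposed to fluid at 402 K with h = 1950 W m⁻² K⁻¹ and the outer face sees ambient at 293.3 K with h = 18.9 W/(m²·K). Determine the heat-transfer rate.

Treat each layer as a resistance in series:
  R_conv,in = 1/(hA) = 1/(1950·11.2) = 4.579×10^-5 K/W
  R_aluminium = L/(kA) = 0.00778/(233·11.2) = 2.981×10^-6 K/W
  R_diatomaceous earth = L/(kA) = 0.0926/(0.101·11.2) = 0.08186 K/W
  R_conv,out = 1/(hA) = 1/(18.9·11.2) = 0.004724 K/W
ΣR = 4.579×10^-5 + 2.981×10^-6 + 0.08186 + 0.004724 = 0.08663 K/W
Q = ΔT/ΣR = (402 K − 293.3 K)/0.08663 = 1250 W

Q = 1250 W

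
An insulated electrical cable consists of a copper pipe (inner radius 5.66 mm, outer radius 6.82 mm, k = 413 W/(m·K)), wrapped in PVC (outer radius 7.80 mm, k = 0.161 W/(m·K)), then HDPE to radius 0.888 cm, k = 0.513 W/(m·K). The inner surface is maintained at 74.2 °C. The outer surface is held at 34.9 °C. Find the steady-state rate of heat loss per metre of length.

Treat each layer as a resistance in series:
  R'_copper = ln(0.00682/0.00566)/(2πk) = 0.1864/(2π·413) = 7.185×10^-5 m·K/W
  R'_PVC = ln(0.00780/0.00682)/(2πk) = 0.1343/(2π·0.161) = 0.1327 m·K/W
  R'_HDPE = ln(0.00888/0.00780)/(2πk) = 0.1297/(2π·0.513) = 0.04023 m·K/W
ΣR = 7.185×10^-5 + 0.1327 + 0.04023 = 0.1730 m·K/W
Q' = ΔT/ΣR = (74.2 °C − 34.9 °C)/0.1730 = 227 W/m

Q' = 227 W/m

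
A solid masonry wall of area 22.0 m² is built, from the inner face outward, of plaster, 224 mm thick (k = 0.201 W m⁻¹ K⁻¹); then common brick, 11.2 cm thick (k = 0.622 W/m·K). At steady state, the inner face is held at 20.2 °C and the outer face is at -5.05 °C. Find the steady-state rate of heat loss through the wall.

Resistance network (inner→outer):
  R_plaster = L/(kA) = 0.224/(0.201·22.0) = 0.05066 K/W
  R_common brick = L/(kA) = 0.112/(0.622·22.0) = 0.008185 K/W
ΣR = 0.05066 + 0.008185 = 0.05884 K/W
Q = ΔT/ΣR = (20.2 °C − -5.05 °C)/0.05884 = 429 W

Q = 429 W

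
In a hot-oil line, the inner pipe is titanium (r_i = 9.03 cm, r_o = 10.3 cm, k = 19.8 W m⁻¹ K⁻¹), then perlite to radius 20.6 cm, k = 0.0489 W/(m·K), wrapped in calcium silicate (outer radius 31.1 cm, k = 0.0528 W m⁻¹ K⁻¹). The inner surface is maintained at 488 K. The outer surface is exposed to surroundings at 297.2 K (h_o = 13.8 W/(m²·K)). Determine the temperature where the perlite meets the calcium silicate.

Treat each layer as a resistance in series:
  R'_titanium = ln(0.103/0.0903)/(2πk) = 0.1316/(2π·19.8) = 0.001058 m·K/W
  R'_perlite = ln(0.206/0.103)/(2πk) = 0.6931/(2π·0.0489) = 2.256 m·K/W
  R'_calcium silicate = ln(0.311/0.206)/(2πk) = 0.4119/(2π·0.0528) = 1.242 m·K/W
  R'_conv,out = 1/(2πr h) = 1/(2π·0.311·13.8) = 0.03708 m·K/W
ΣR = 0.001058 + 2.256 + 1.242 + 0.03708 = 3.536 m·K/W
Q' = ΔT/ΣR = (488 K − 297.2 K)/3.536 = 53.96 W/m
From the inner boundary to the perlite/calcium silicate interface, ΣR_partial = 2.257 m·K/W.
T_interface = T_in − Q'·ΣR_partial = 488 K − (53.96)(2.257) = 366.2 K

T = 366.2 K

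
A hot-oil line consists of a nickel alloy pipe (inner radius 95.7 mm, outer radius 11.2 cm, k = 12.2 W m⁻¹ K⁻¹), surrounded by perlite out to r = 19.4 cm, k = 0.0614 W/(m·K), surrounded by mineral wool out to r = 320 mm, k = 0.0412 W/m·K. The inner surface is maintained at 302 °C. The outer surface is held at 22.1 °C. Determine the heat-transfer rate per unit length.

Resistance network (inner→outer):
  R'_nickel alloy = ln(0.112/0.0957)/(2πk) = 0.1573/(2π·12.2) = 0.002052 m·K/W
  R'_perlite = ln(0.194/0.112)/(2πk) = 0.5494/(2π·0.0614) = 1.424 m·K/W
  R'_mineral wool = ln(0.320/0.194)/(2πk) = 0.5005/(2π·0.0412) = 1.933 m·K/W
ΣR = 0.002052 + 1.424 + 1.933 = 3.359 m·K/W
Q' = ΔT/ΣR = (302 °C − 22.1 °C)/3.359 = 83.3 W/m

Q' = 83.3 W/m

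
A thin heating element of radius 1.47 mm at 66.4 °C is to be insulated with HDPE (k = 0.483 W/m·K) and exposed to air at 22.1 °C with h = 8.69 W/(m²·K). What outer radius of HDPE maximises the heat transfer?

For a cylinder, r_cr = k_ins/h = 0.483/8.69 = 0.0556 m = 5.56 cm

r_cr = 5.56 cm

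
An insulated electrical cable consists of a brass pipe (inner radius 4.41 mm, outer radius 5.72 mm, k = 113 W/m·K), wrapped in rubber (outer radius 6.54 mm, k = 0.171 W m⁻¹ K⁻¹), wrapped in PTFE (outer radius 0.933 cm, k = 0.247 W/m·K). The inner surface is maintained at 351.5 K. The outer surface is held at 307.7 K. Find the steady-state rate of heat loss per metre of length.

Q' = 124 W/m

Series thermal resistances, inner to outer:
  R'_brass = ln(0.00572/0.00441)/(2πk) = 0.2601/(2π·113) = 3.663×10^-4 m·K/W
  R'_rubber = ln(0.00654/0.00572)/(2πk) = 0.1340/(2π·0.171) = 0.1247 m·K/W
  R'_PTFE = ln(0.00933/0.00654)/(2πk) = 0.3553/(2π·0.247) = 0.2289 m·K/W
ΣR = 3.663×10^-4 + 0.1247 + 0.2289 = 0.3540 m·K/W
Q' = ΔT/ΣR = (351.5 K − 307.7 K)/0.3540 = 124 W/m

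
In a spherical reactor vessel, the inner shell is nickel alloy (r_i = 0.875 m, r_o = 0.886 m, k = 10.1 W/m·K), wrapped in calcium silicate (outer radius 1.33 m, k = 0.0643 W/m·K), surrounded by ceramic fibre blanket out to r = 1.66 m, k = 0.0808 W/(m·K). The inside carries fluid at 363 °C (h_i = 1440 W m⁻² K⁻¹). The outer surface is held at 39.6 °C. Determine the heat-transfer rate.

Treat each layer as a resistance in series:
  R_conv,in = 1/(4πr²h) = 1/(4π·0.875²·1440) = 7.218×10^-5 K/W
  R_nickel alloy = (1/0.875 − 1/0.886)/(4πk) = 0.01419/(4π·10.1) = 1.118×10^-4 K/W
  R_calcium silicate = (1/0.886 − 1/1.33)/(4πk) = 0.3768/(4π·0.0643) = 0.4663 K/W
  R_ceramic fibre blanket = (1/1.33 − 1/1.66)/(4πk) = 0.1495/(4π·0.0808) = 0.1472 K/W
ΣR = 7.218×10^-5 + 1.118×10^-4 + 0.4663 + 0.1472 = 0.6137 K/W
Q = ΔT/ΣR = (363 °C − 39.6 °C)/0.6137 = 527 W

Q = 527 W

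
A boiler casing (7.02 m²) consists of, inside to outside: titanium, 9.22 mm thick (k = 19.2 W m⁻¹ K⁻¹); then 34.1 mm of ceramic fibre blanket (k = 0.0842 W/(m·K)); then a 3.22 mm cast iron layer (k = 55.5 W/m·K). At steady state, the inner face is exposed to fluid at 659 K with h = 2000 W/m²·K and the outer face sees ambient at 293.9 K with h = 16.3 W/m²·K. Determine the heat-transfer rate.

Treat each layer as a resistance in series:
  R_conv,in = 1/(hA) = 1/(2000·7.02) = 7.123×10^-5 K/W
  R_titanium = L/(kA) = 0.00922/(19.2·7.02) = 6.841×10^-5 K/W
  R_ceramic fibre blanket = L/(kA) = 0.0341/(0.0842·7.02) = 0.05769 K/W
  R_cast iron = L/(kA) = 0.00322/(55.5·7.02) = 8.265×10^-6 K/W
  R_conv,out = 1/(hA) = 1/(16.3·7.02) = 0.008739 K/W
ΣR = 7.123×10^-5 + 6.841×10^-5 + 0.05769 + 8.265×10^-6 + 0.008739 = 0.06658 K/W
Q = ΔT/ΣR = (659 K − 293.9 K)/0.06658 = 5480 W

Q = 5480 W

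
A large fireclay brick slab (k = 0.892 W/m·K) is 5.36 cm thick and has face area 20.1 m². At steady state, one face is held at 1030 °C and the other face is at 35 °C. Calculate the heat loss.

Q = kA·ΔT/L = 0.892 × 20.1 × |1030 °C − 35 °C| / 0.0536 = 3.33×10^5 W

Q = 3.33×10^5 W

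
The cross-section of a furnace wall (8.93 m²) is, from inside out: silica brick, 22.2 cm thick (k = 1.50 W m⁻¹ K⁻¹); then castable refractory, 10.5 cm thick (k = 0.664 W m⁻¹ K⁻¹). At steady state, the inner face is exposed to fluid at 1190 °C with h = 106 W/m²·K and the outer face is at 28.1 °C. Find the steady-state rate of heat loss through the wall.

Q = 32900 W

Treat each layer as a resistance in series:
  R_conv,in = 1/(hA) = 1/(106·8.93) = 0.001056 K/W
  R_silica brick = L/(kA) = 0.222/(1.50·8.93) = 0.01657 K/W
  R_castable refractory = L/(kA) = 0.105/(0.664·8.93) = 0.01771 K/W
ΣR = 0.001056 + 0.01657 + 0.01771 = 0.03534 K/W
Q = ΔT/ΣR = (1190 °C − 28.1 °C)/0.03534 = 32900 W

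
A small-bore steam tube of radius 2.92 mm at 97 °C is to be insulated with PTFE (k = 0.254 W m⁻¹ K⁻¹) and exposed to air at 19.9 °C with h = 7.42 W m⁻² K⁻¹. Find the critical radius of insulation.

For a cylinder, r_cr = k_ins/h = 0.254/7.42 = 0.0342 m = 3.42 cm

r_cr = 3.42 cm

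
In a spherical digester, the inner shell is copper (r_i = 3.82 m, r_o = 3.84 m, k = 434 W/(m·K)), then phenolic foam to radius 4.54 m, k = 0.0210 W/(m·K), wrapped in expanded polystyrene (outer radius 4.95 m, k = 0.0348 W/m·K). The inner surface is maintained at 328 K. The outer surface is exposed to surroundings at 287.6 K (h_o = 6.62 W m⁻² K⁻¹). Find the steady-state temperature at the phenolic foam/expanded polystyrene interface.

Resistance network (inner→outer):
  R_copper = (1/3.82 − 1/3.84)/(4πk) = 0.001363/(4π·434) = 2.500×10^-7 K/W
  R_phenolic foam = (1/3.84 − 1/4.54)/(4πk) = 0.04015/(4π·0.0210) = 0.1522 K/W
  R_expanded polystyrene = (1/4.54 − 1/4.95)/(4πk) = 0.01824/(4π·0.0348) = 0.04172 K/W
  R_conv,out = 1/(4πr²h) = 1/(4π·4.95²·6.62) = 4.906×10^-4 K/W
ΣR = 2.500×10^-7 + 0.1522 + 0.04172 + 4.906×10^-4 = 0.1944 K/W
Q = ΔT/ΣR = (328 K − 287.6 K)/0.1944 = 207.8 W
From the inner boundary to the phenolic foam/expanded polystyrene interface, ΣR_partial = 0.1522 K/W.
T_interface = T_in − Q·ΣR_partial = 328 K − (207.8)(0.1522) = 296.4 K

T = 296.4 K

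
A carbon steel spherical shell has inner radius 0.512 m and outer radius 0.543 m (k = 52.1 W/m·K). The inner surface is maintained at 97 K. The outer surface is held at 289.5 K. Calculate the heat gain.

Q = 1130 kW

Q = 4πk·ΔT/(1/r₁ − 1/r₂) = 4π × 52.1 × 192.5 / (1/0.512 − 1/0.543) = 1.13×10^6 W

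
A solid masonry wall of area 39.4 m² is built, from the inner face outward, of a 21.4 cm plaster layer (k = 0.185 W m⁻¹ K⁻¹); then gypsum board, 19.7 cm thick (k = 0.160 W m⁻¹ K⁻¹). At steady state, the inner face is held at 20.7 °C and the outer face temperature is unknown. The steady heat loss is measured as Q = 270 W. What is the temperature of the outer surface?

T_out = 4.34 °C

Sum the resistances:
  R_plaster = L/(kA) = 0.214/(0.185·39.4) = 0.02936 K/W
  R_gypsum board = L/(kA) = 0.197/(0.160·39.4) = 0.03125 K/W
ΣR = 0.06061 K/W
ΔT = Q·ΣR = 270 × 0.06061 = 16.36 K
Heat flows outward, so T_out = T_in − ΔT = 20.7 − 16.36 = 4.34 °C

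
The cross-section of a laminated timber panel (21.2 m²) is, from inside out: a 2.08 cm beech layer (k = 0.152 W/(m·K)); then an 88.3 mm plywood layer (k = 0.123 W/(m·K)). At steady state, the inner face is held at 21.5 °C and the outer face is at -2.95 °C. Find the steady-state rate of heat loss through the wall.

Q = 606 W

Resistance network (inner→outer):
  R_beech = L/(kA) = 0.0208/(0.152·21.2) = 0.006455 K/W
  R_plywood = L/(kA) = 0.0883/(0.123·21.2) = 0.03386 K/W
ΣR = 0.006455 + 0.03386 = 0.04032 K/W
Q = ΔT/ΣR = (21.5 °C − -2.95 °C)/0.04032 = 606 W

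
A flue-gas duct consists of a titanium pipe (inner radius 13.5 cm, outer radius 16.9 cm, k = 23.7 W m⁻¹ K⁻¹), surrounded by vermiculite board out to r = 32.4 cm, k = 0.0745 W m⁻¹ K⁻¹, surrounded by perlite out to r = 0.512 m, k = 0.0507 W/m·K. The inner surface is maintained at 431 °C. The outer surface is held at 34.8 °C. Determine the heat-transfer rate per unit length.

Q' = 140 W/m

Resistance network (inner→outer):
  R'_titanium = ln(0.169/0.135)/(2πk) = 0.2246/(2π·23.7) = 0.001508 m·K/W
  R'_vermiculite board = ln(0.324/0.169)/(2πk) = 0.6508/(2π·0.0745) = 1.390 m·K/W
  R'_perlite = ln(0.512/0.324)/(2πk) = 0.4576/(2π·0.0507) = 1.436 m·K/W
ΣR = 0.001508 + 1.390 + 1.436 = 2.828 m·K/W
Q' = ΔT/ΣR = (431 °C − 34.8 °C)/2.828 = 140 W/m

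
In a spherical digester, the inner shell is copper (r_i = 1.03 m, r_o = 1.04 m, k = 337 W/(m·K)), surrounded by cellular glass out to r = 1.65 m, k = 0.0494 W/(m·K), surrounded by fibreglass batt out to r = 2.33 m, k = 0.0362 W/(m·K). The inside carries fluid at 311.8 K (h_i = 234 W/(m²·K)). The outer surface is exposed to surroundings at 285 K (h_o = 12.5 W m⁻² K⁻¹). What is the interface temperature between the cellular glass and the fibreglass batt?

T = 295.9 K

Resistance network (inner→outer):
  R_conv,in = 1/(4πr²h) = 1/(4π·1.03²·234) = 3.206×10^-4 K/W
  R_copper = (1/1.03 − 1/1.04)/(4πk) = 0.009335/(4π·337) = 2.204×10^-6 K/W
  R_cellular glass = (1/1.04 − 1/1.65)/(4πk) = 0.3555/(4π·0.0494) = 0.5726 K/W
  R_fibreglass batt = (1/1.65 − 1/2.33)/(4πk) = 0.1769/(4π·0.0362) = 0.3888 K/W
  R_conv,out = 1/(4πr²h) = 1/(4π·2.33²·12.5) = 0.001173 K/W
ΣR = 3.206×10^-4 + 2.204×10^-6 + 0.5726 + 0.3888 + 0.001173 = 0.9629 K/W
Q = ΔT/ΣR = (311.8 K − 285 K)/0.9629 = 27.83 W
From the inner boundary to the cellular glass/fibreglass batt interface, ΣR_partial = 0.5729 K/W.
T_interface = T_in − Q·ΣR_partial = 311.8 K − (27.83)(0.5729) = 295.9 K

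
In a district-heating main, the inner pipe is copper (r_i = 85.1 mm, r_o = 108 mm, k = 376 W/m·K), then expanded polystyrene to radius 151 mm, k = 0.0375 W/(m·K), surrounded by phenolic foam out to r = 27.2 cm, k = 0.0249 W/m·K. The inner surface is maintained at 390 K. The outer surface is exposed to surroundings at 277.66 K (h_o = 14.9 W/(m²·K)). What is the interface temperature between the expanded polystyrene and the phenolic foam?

Treat each layer as a resistance in series:
  R'_copper = ln(0.108/0.0851)/(2πk) = 0.2383/(2π·376) = 1.009×10^-4 m·K/W
  R'_expanded polystyrene = ln(0.151/0.108)/(2πk) = 0.3351/(2π·0.0375) = 1.422 m·K/W
  R'_phenolic foam = ln(0.272/0.151)/(2πk) = 0.5885/(2π·0.0249) = 3.762 m·K/W
  R'_conv,out = 1/(2πr h) = 1/(2π·0.272·14.9) = 0.03927 m·K/W
ΣR = 1.009×10^-4 + 1.422 + 3.762 + 0.03927 = 5.223 m·K/W
Q' = ΔT/ΣR = (390 K − 277.66 K)/5.223 = 21.51 W/m
From the inner boundary to the expanded polystyrene/phenolic foam interface, ΣR_partial = 1.422 m·K/W.
T_interface = T_in − Q'·ΣR_partial = 390 K − (21.51)(1.422) = 359.4 K

T = 359.4 K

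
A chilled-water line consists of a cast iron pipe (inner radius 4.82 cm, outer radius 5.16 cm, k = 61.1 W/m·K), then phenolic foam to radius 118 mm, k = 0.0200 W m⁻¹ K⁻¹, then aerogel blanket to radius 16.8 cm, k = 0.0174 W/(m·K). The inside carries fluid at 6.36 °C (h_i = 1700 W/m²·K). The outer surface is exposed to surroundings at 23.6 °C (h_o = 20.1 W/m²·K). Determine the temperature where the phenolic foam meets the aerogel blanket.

Treat each layer as a resistance in series:
  R'_conv,in = 1/(2πr h) = 1/(2π·0.0482·1700) = 0.001942 m·K/W
  R'_cast iron = ln(0.0516/0.0482)/(2πk) = 0.06816/(2π·61.1) = 1.776×10^-4 m·K/W
  R'_phenolic foam = ln(0.118/0.0516)/(2πk) = 0.8272/(2π·0.0200) = 6.582 m·K/W
  R'_aerogel blanket = ln(0.168/0.118)/(2πk) = 0.3533/(2π·0.0174) = 3.231 m·K/W
  R'_conv,out = 1/(2πr h) = 1/(2π·0.168·20.1) = 0.04713 m·K/W
ΣR = 0.001942 + 1.776×10^-4 + 6.582 + 3.231 + 0.04713 = 9.862 m·K/W
Q' = ΔT/ΣR = (6.36 °C − 23.6 °C)/9.862 = -1.748 W/m
From the inner boundary to the phenolic foam/aerogel blanket interface, ΣR_partial = 6.584 m·K/W.
T_interface = T_in − Q'·ΣR_partial = 6.36 °C − (-1.748)(6.584) = 17.9 °C

T = 17.9 °C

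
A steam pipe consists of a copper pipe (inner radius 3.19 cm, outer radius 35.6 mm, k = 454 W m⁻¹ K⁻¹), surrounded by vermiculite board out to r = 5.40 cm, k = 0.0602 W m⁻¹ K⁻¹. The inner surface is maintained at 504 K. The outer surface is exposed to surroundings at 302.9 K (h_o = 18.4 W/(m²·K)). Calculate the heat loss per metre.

Q' = 159 W/m

Series thermal resistances, inner to outer:
  R'_copper = ln(0.0356/0.0319)/(2πk) = 0.1097/(2π·454) = 3.847×10^-5 m·K/W
  R'_vermiculite board = ln(0.0540/0.0356)/(2πk) = 0.4166/(2π·0.0602) = 1.101 m·K/W
  R'_conv,out = 1/(2πr h) = 1/(2π·0.0540·18.4) = 0.1602 m·K/W
ΣR = 3.847×10^-5 + 1.101 + 0.1602 = 1.261 m·K/W
Q' = ΔT/ΣR = (504 K − 302.9 K)/1.261 = 159 W/m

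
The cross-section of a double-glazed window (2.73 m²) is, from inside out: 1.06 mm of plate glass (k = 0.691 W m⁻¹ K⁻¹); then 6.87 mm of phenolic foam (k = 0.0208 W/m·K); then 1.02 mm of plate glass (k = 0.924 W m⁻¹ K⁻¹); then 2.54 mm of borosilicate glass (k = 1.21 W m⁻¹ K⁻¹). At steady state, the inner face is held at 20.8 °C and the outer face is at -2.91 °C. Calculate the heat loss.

Q = 193 W

Resistance network (inner→outer):
  R_plate glass = L/(kA) = 0.00106/(0.691·2.73) = 5.619×10^-4 K/W
  R_phenolic foam = L/(kA) = 0.00687/(0.0208·2.73) = 0.1210 K/W
  R_plate glass = L/(kA) = 0.00102/(0.924·2.73) = 4.044×10^-4 K/W
  R_borosilicate glass = L/(kA) = 0.00254/(1.21·2.73) = 7.689×10^-4 K/W
ΣR = 5.619×10^-4 + 0.1210 + 4.044×10^-4 + 7.689×10^-4 = 0.1227 K/W
Q = ΔT/ΣR = (20.8 °C − -2.91 °C)/0.1227 = 193 W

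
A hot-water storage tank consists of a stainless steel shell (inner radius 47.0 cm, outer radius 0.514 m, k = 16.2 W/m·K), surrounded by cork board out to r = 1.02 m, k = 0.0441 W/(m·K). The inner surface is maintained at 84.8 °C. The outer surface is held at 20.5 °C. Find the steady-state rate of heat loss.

Series thermal resistances, inner to outer:
  R_stainless steel = (1/0.470 − 1/0.514)/(4πk) = 0.1821/(4π·16.2) = 8.947×10^-4 K/W
  R_cork board = (1/0.514 − 1/1.02)/(4πk) = 0.9651/(4π·0.0441) = 1.742 K/W
ΣR = 8.947×10^-4 + 1.742 = 1.743 K/W
Q = ΔT/ΣR = (84.8 °C − 20.5 °C)/1.743 = 36.9 W

Q = 36.9 W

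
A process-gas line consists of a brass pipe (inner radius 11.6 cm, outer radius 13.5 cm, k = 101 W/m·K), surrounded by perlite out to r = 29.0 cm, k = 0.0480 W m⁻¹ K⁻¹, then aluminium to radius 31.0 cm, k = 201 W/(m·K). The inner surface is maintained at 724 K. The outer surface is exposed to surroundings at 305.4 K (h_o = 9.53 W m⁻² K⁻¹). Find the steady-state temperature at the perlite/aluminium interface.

Resistance network (inner→outer):
  R'_brass = ln(0.135/0.116)/(2πk) = 0.1517/(2π·101) = 2.390×10^-4 m·K/W
  R'_perlite = ln(0.290/0.135)/(2πk) = 0.7646/(2π·0.0480) = 2.535 m·K/W
  R'_aluminium = ln(0.310/0.290)/(2πk) = 0.06669/(2π·201) = 5.281×10^-5 m·K/W
  R'_conv,out = 1/(2πr h) = 1/(2π·0.310·9.53) = 0.05387 m·K/W
ΣR = 2.390×10^-4 + 2.535 + 5.281×10^-5 + 0.05387 = 2.589 m·K/W
Q' = ΔT/ΣR = (724 K − 305.4 K)/2.589 = 161.7 W/m
From the inner boundary to the perlite/aluminium interface, ΣR_partial = 2.535 m·K/W.
T_interface = T_in − Q'·ΣR_partial = 724 K − (161.7)(2.535) = 314.1 K

T = 314.1 K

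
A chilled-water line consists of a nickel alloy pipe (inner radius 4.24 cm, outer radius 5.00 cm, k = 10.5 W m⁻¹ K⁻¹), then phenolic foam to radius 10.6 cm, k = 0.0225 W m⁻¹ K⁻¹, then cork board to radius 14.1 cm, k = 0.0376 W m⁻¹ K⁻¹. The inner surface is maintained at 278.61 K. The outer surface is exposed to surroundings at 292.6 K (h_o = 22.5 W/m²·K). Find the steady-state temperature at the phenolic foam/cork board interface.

Series thermal resistances, inner to outer:
  R'_nickel alloy = ln(0.0500/0.0424)/(2πk) = 0.1649/(2π·10.5) = 0.002499 m·K/W
  R'_phenolic foam = ln(0.106/0.0500)/(2πk) = 0.7514/(2π·0.0225) = 5.315 m·K/W
  R'_cork board = ln(0.141/0.106)/(2πk) = 0.2853/(2π·0.0376) = 1.208 m·K/W
  R'_conv,out = 1/(2πr h) = 1/(2π·0.141·22.5) = 0.05017 m·K/W
ΣR = 0.002499 + 5.315 + 1.208 + 0.05017 = 6.576 m·K/W
Q' = ΔT/ΣR = (278.61 K − 292.6 K)/6.576 = -2.127 W/m
From the inner boundary to the phenolic foam/cork board interface, ΣR_partial = 5.317 m·K/W.
T_interface = T_in − Q'·ΣR_partial = 278.61 K − (-2.127)(5.317) = 289.9 K

T = 289.9 K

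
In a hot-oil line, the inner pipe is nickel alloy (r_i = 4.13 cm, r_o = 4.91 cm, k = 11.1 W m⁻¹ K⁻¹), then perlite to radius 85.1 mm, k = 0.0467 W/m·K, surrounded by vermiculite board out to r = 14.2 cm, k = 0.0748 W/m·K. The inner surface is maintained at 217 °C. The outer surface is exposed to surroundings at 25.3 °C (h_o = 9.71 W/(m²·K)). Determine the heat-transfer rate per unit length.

Q' = 62.2 W/m

Resistance network (inner→outer):
  R'_nickel alloy = ln(0.0491/0.0413)/(2πk) = 0.1730/(2π·11.1) = 0.002480 m·K/W
  R'_perlite = ln(0.0851/0.0491)/(2πk) = 0.5500/(2π·0.0467) = 1.874 m·K/W
  R'_vermiculite board = ln(0.142/0.0851)/(2πk) = 0.5120/(2π·0.0748) = 1.089 m·K/W
  R'_conv,out = 1/(2πr h) = 1/(2π·0.142·9.71) = 0.1154 m·K/W
ΣR = 0.002480 + 1.874 + 1.089 + 0.1154 = 3.081 m·K/W
Q' = ΔT/ΣR = (217 °C − 25.3 °C)/3.081 = 62.2 W/m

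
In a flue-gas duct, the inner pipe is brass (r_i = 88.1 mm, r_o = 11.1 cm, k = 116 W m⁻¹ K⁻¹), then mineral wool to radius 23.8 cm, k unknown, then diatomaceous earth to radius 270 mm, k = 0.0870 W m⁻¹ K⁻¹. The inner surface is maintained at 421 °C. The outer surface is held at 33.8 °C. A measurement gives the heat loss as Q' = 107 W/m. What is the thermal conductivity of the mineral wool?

k = 0.0358 W/m·K

ΣR = ΔT/Q' = |421 − 33.8|/107 = 3.619 m·K/W
Known resistances:
  R'_brass = ln(0.111/0.0881)/(2πk) = 0.2311/(2π·116) = 3.170×10^-4 m·K/W
  R'_diatomaceous earth = ln(0.270/0.238)/(2πk) = 0.1262/(2π·0.0870) = 0.2308 m·K/W
R_mineral wool = ΣR − ΣR_known = 3.619 − 0.2311 = 3.388 m·K/W
ln(r₂/r₁)/(2πk) = 3.388 ⇒ k = 0.7627/(2π·3.388) = 0.0358 W/m·K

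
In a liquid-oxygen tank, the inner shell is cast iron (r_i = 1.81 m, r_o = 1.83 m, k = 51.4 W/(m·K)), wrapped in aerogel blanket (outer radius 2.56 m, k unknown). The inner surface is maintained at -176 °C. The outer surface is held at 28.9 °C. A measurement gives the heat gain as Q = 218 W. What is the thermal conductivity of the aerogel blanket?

ΣR = ΔT/Q = |-176 − 28.9|/218 = 0.9399 K/W
Known resistances:
  R_cast iron = (1/1.81 − 1/1.83)/(4πk) = 0.006038/(4π·51.4) = 9.348×10^-6 K/W
R_aerogel blanket = ΣR − ΣR_known = 0.9399 − 9.348×10^-6 = 0.9399 K/W
(1/r₁−1/r₂)/(4πk) = 0.9399 ⇒ k = 0.1558/(4π·0.9399) = 0.0132 W/m·K

k = 0.0132 W/m·K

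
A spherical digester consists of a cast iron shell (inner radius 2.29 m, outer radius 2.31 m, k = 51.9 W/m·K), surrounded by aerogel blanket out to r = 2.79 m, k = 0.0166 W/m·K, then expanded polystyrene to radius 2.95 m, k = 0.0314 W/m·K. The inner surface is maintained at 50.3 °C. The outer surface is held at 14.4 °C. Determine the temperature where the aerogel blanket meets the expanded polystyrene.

Resistance network (inner→outer):
  R_cast iron = (1/2.29 − 1/2.31)/(4πk) = 0.003781/(4π·51.9) = 5.797×10^-6 K/W
  R_aerogel blanket = (1/2.31 − 1/2.79)/(4πk) = 0.07448/(4π·0.0166) = 0.3570 K/W
  R_expanded polystyrene = (1/2.79 − 1/2.95)/(4πk) = 0.01944/(4π·0.0314) = 0.04927 K/W
ΣR = 5.797×10^-6 + 0.3570 + 0.04927 = 0.4063 K/W
Q = ΔT/ΣR = (50.3 °C − 14.4 °C)/0.4063 = 88.36 W
From the inner boundary to the aerogel blanket/expanded polystyrene interface, ΣR_partial = 0.3570 K/W.
T_interface = T_in − Q·ΣR_partial = 50.3 °C − (88.36)(0.3570) = 18.8 °C

T = 18.8 °C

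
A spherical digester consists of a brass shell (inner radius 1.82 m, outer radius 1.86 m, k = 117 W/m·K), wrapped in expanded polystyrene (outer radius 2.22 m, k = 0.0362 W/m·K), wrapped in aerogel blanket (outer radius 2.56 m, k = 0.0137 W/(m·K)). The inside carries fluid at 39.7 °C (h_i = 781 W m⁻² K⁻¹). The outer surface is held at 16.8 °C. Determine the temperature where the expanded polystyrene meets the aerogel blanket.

T = 31.6 °C

Series thermal resistances, inner to outer:
  R_conv,in = 1/(4πr²h) = 1/(4π·1.82²·781) = 3.076×10^-5 K/W
  R_brass = (1/1.82 − 1/1.86)/(4πk) = 0.01182/(4π·117) = 8.037×10^-6 K/W
  R_expanded polystyrene = (1/1.86 − 1/2.22)/(4πk) = 0.08718/(4π·0.0362) = 0.1917 K/W
  R_aerogel blanket = (1/2.22 − 1/2.56)/(4πk) = 0.05983/(4π·0.0137) = 0.3475 K/W
ΣR = 3.076×10^-5 + 8.037×10^-6 + 0.1917 + 0.3475 = 0.5392 K/W
Q = ΔT/ΣR = (39.7 °C − 16.8 °C)/0.5392 = 42.47 W
From the inner boundary to the expanded polystyrene/aerogel blanket interface, ΣR_partial = 0.1917 K/W.
T_interface = T_in − Q·ΣR_partial = 39.7 °C − (42.47)(0.1917) = 31.6 °C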